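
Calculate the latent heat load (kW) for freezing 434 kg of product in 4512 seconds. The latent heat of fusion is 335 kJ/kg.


Q_lat = m * h_fg / t
Q_lat = 434 * 335 / 4512
Q_lat = 32.22 kW

32.22


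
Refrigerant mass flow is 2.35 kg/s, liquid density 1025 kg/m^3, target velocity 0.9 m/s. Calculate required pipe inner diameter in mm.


A = m_dot / (rho * v) = 2.35 / (1025 * 0.9) = 0.002547425474 m^2
d = sqrt(4*A/pi) * 1000
d = 57.0 mm

57.0


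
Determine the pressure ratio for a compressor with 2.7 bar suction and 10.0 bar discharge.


PR = P_high / P_low
PR = 10.0 / 2.7
PR = 3.704

3.704


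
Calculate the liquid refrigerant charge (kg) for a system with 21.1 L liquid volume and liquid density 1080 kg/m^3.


Charge = V * rho / 1000
Charge = 21.1 * 1080 / 1000
Charge = 22.79 kg

22.79


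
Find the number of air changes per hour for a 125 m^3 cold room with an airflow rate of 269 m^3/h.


ACH = flow / volume
ACH = 269 / 125
ACH = 2.152

2.152


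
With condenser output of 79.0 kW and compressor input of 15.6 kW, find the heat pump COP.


COP_hp = Q_cond / W
COP_hp = 79.0 / 15.6
COP_hp = 5.064

5.064


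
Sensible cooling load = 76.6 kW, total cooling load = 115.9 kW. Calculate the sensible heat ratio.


SHR = Q_sensible / Q_total
SHR = 76.6 / 115.9
SHR = 0.661

0.661


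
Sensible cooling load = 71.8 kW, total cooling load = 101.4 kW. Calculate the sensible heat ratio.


SHR = Q_sensible / Q_total
SHR = 71.8 / 101.4
SHR = 0.708

0.708


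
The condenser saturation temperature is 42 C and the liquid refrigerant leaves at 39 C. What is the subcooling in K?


Subcooling = T_cond - T_liquid
Subcooling = 42 - 39
Subcooling = 3 K

3


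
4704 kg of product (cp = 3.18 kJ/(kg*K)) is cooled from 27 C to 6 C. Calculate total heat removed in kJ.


dT = 27 - (6) = 21 K
Q = m * cp * dT = 4704 * 3.18 * 21
Q = 314133 kJ

314133


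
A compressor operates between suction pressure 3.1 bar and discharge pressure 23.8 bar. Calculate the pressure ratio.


PR = P_high / P_low
PR = 23.8 / 3.1
PR = 7.677

7.677


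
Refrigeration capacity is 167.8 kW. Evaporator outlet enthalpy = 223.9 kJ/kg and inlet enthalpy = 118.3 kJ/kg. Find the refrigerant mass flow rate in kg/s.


dh = 223.9 - 118.3 = 105.6 kJ/kg
m_dot = Q / dh = 167.8 / 105.6 = 1.589 kg/s

1.589


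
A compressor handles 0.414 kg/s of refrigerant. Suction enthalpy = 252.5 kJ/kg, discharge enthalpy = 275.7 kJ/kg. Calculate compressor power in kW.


dh = 275.7 - 252.5 = 23.2 kJ/kg
W = m_dot * dh = 0.414 * 23.2 = 9.6 kW

9.6


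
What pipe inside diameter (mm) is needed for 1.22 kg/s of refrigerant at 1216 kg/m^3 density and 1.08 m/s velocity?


A = m_dot / (rho * v) = 1.22 / (1216 * 1.08) = 0.0009289717349 m^2
d = sqrt(4*A/pi) * 1000
d = 34.4 mm

34.4


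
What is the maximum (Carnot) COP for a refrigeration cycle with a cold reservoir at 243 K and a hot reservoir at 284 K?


dT = 284 - 243 = 41 K
COP_carnot = T_cold / dT = 243 / 41
COP_carnot = 5.927

5.927


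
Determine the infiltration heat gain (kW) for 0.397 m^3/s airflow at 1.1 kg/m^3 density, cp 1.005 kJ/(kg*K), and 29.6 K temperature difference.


Q = V_dot * rho * cp * dT
Q = 0.397 * 1.1 * 1.005 * 29.6
Q = 12.991 kW

12.991


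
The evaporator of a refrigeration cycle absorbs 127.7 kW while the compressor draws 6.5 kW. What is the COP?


COP = Q_evap / W
COP = 127.7 / 6.5
COP = 19.646

19.646


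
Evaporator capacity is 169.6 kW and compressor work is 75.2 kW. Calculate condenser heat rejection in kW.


Q_cond = Q_evap + W
Q_cond = 169.6 + 75.2
Q_cond = 244.8 kW

244.8


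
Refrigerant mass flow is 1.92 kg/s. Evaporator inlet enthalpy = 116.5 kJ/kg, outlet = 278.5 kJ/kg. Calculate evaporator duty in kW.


dh = 278.5 - 116.5 = 162.0 kJ/kg
Q_evap = m_dot * dh = 1.92 * 162.0
Q_evap = 311.04 kW

311.04


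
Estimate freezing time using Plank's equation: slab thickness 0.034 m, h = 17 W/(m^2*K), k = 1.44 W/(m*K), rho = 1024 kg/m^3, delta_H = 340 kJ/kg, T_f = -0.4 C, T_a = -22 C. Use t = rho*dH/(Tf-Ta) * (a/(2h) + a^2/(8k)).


dT = -0.4 - (-22) = 21.6 K
term1 = a/(2h) = 0.034/(2*17) = 0.001
term2 = a^2/(8k) = 0.034^2/(8*1.44) = 0.0001003472222
t = rho*dH*1000/dT * (term1 + term2)
t = 1024*340*1000/21.6 * (0.001 + 0.0001003472222)
t = 17736 s

17736


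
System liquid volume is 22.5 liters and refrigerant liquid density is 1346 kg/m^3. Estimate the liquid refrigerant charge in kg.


Charge = V * rho / 1000
Charge = 22.5 * 1346 / 1000
Charge = 30.29 kg

30.29


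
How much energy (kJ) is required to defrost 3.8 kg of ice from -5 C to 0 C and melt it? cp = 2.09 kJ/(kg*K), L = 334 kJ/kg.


Sensible heat = cp * dT = 2.09 * 5 = 10.45 kJ/kg
Total per kg = 10.45 + 334 = 344.45 kJ/kg
Q = m * total = 3.8 * 344.45
Q = 1308.9 kJ

1308.9


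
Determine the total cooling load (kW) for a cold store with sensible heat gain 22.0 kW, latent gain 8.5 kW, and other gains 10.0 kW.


Q_total = Q_s + Q_l + Q_misc
Q_total = 22.0 + 8.5 + 10.0
Q_total = 40.5 kW

40.5


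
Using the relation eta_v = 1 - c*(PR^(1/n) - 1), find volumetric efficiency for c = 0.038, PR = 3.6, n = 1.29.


PR^(1/n) = 3.6^(1/1.29) = 2.69924465
eta_v = 1 - 0.038 * (2.69924465 - 1)
eta_v = 0.9354

0.9354


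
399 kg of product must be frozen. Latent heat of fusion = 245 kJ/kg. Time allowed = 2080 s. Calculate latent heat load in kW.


Q_lat = m * h_fg / t
Q_lat = 399 * 245 / 2080
Q_lat = 47.0 kW

47.0


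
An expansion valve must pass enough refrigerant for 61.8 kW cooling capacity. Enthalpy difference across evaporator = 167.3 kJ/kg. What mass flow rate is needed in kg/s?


m_dot = Q / dh
m_dot = 61.8 / 167.3
m_dot = 0.3694 kg/s

0.3694


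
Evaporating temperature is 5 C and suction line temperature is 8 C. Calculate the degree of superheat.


Superheat = T_suction - T_evap
Superheat = 8 - (5)
Superheat = 3 K

3


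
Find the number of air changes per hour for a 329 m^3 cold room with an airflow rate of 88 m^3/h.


ACH = flow / volume
ACH = 88 / 329
ACH = 0.267

0.267


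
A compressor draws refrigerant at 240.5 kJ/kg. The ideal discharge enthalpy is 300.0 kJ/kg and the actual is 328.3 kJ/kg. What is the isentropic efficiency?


dh_ideal = 300.0 - 240.5 = 59.5 kJ/kg
dh_actual = 328.3 - 240.5 = 87.8 kJ/kg
eta_s = dh_ideal / dh_actual = 59.5 / 87.8
eta_s = 0.6777

0.6777


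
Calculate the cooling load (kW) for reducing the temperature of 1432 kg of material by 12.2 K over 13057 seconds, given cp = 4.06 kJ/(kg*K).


Q = m * cp * dT / t
Q = 1432 * 4.06 * 12.2 / 13057
Q = 5.432 kW

5.432


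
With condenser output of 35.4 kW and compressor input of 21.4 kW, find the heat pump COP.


COP_hp = Q_cond / W
COP_hp = 35.4 / 21.4
COP_hp = 1.654

1.654


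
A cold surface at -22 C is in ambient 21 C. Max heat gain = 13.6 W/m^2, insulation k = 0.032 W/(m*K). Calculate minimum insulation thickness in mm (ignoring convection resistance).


dT = 21 - (-22) = 43 K
thickness = k * dT / q_max * 1000
thickness = 0.032 * 43 / 13.6 * 1000
thickness = 101.2 mm

101.2


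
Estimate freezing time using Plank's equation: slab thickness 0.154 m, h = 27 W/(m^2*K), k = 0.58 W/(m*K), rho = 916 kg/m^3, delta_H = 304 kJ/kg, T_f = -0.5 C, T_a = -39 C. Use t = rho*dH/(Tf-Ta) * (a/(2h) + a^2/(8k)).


dT = -0.5 - (-39) = 38.5 K
term1 = a/(2h) = 0.154/(2*27) = 0.002851851852
term2 = a^2/(8k) = 0.154^2/(8*0.58) = 0.005111206897
t = rho*dH*1000/dT * (term1 + term2)
t = 916*304*1000/38.5 * (0.002851851852 + 0.005111206897)
t = 57595 s

57595


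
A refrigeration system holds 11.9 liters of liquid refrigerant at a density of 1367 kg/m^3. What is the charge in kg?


Charge = V * rho / 1000
Charge = 11.9 * 1367 / 1000
Charge = 16.27 kg

16.27


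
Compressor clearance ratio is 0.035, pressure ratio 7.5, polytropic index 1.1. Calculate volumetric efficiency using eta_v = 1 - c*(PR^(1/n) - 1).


PR^(1/n) = 7.5^(1/1.1) = 6.24468073
eta_v = 1 - 0.035 * (6.24468073 - 1)
eta_v = 0.8164

0.8164


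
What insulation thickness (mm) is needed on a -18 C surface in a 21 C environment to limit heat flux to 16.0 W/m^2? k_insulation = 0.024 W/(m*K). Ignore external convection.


dT = 21 - (-18) = 39 K
thickness = k * dT / q_max * 1000
thickness = 0.024 * 39 / 16.0 * 1000
thickness = 58.5 mm

58.5


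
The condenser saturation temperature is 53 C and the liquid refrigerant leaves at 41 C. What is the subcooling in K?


Subcooling = T_cond - T_liquid
Subcooling = 53 - 41
Subcooling = 12 K

12


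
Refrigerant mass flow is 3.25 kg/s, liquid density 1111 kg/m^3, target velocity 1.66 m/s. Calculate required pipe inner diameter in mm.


A = m_dot / (rho * v) = 3.25 / (1111 * 1.66) = 0.001762224415 m^2
d = sqrt(4*A/pi) * 1000
d = 47.4 mm

47.4


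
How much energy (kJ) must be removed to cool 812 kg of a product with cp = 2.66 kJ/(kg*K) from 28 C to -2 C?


dT = 28 - (-2) = 30 K
Q = m * cp * dT = 812 * 2.66 * 30
Q = 64798 kJ

64798


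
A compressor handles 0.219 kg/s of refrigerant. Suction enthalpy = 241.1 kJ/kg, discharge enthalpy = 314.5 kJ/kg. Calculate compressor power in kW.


dh = 314.5 - 241.1 = 73.4 kJ/kg
W = m_dot * dh = 0.219 * 73.4 = 16.07 kW

16.07


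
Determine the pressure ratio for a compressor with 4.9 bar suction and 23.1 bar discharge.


PR = P_high / P_low
PR = 23.1 / 4.9
PR = 4.714

4.714


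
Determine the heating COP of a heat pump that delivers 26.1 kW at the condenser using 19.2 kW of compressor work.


COP_hp = Q_cond / W
COP_hp = 26.1 / 19.2
COP_hp = 1.359

1.359


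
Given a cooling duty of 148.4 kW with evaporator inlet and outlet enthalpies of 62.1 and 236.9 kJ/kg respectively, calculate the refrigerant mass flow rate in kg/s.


dh = 236.9 - 62.1 = 174.8 kJ/kg
m_dot = Q / dh = 148.4 / 174.8 = 0.849 kg/s

0.849


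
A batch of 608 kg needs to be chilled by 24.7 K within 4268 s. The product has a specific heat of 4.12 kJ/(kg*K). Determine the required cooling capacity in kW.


Q = m * cp * dT / t
Q = 608 * 4.12 * 24.7 / 4268
Q = 14.497 kW

14.497


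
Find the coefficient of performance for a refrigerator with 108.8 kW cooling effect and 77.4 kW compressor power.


COP = Q_evap / W
COP = 108.8 / 77.4
COP = 1.406

1.406


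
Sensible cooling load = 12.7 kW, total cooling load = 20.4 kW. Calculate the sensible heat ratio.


SHR = Q_sensible / Q_total
SHR = 12.7 / 20.4
SHR = 0.623

0.623


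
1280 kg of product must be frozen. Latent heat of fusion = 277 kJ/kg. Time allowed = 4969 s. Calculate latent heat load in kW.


Q_lat = m * h_fg / t
Q_lat = 1280 * 277 / 4969
Q_lat = 71.35 kW

71.35


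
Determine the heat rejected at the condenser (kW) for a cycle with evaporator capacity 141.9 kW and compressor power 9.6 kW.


Q_cond = Q_evap + W
Q_cond = 141.9 + 9.6
Q_cond = 151.5 kW

151.5


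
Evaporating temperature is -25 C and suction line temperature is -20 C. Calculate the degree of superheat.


Superheat = T_suction - T_evap
Superheat = -20 - (-25)
Superheat = 5 K

5


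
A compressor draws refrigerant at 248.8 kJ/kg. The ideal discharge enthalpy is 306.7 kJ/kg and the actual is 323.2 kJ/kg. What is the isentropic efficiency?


dh_ideal = 306.7 - 248.8 = 57.9 kJ/kg
dh_actual = 323.2 - 248.8 = 74.4 kJ/kg
eta_s = dh_ideal / dh_actual = 57.9 / 74.4
eta_s = 0.7782

0.7782


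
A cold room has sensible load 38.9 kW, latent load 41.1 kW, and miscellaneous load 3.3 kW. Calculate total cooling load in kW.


Q_total = Q_s + Q_l + Q_misc
Q_total = 38.9 + 41.1 + 3.3
Q_total = 83.3 kW

83.3


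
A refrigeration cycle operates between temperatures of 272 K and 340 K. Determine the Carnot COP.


dT = 340 - 272 = 68 K
COP_carnot = T_cold / dT = 272 / 68
COP_carnot = 4.0

4.0


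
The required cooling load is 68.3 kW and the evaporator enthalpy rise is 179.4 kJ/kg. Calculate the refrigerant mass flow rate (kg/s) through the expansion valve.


m_dot = Q / dh
m_dot = 68.3 / 179.4
m_dot = 0.3807 kg/s

0.3807


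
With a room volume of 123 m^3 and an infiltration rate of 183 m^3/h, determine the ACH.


ACH = flow / volume
ACH = 183 / 123
ACH = 1.488

1.488


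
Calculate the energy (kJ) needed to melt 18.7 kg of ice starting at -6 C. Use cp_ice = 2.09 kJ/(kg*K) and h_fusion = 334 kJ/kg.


Sensible heat = cp * dT = 2.09 * 6 = 12.54 kJ/kg
Total per kg = 12.54 + 334 = 346.54 kJ/kg
Q = m * total = 18.7 * 346.54
Q = 6480.3 kJ

6480.3


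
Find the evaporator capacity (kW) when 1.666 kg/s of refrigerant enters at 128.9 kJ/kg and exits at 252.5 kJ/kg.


dh = 252.5 - 128.9 = 123.6 kJ/kg
Q_evap = m_dot * dh = 1.666 * 123.6
Q_evap = 205.92 kW

205.92


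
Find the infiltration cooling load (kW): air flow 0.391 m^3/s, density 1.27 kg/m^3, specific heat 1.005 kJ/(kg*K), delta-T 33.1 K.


Q = V_dot * rho * cp * dT
Q = 0.391 * 1.27 * 1.005 * 33.1
Q = 16.519 kW

16.519


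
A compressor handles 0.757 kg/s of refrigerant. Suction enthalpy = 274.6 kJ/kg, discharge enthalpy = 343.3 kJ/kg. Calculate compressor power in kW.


dh = 343.3 - 274.6 = 68.7 kJ/kg
W = m_dot * dh = 0.757 * 68.7 = 52.01 kW

52.01


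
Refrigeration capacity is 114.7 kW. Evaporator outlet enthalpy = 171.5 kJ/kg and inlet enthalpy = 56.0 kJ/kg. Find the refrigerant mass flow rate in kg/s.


dh = 171.5 - 56.0 = 115.5 kJ/kg
m_dot = Q / dh = 114.7 / 115.5 = 0.9931 kg/s

0.9931


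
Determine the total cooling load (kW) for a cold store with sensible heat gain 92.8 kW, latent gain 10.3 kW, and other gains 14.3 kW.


Q_total = Q_s + Q_l + Q_misc
Q_total = 92.8 + 10.3 + 14.3
Q_total = 117.4 kW

117.4


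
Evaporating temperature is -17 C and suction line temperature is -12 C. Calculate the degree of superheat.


Superheat = T_suction - T_evap
Superheat = -12 - (-17)
Superheat = 5 K

5


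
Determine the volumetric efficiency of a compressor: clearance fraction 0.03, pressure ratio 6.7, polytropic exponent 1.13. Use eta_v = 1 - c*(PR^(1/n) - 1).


PR^(1/n) = 6.7^(1/1.13) = 5.38318925
eta_v = 1 - 0.03 * (5.38318925 - 1)
eta_v = 0.8685

0.8685


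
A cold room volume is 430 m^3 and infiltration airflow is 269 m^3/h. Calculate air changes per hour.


ACH = flow / volume
ACH = 269 / 430
ACH = 0.626

0.626


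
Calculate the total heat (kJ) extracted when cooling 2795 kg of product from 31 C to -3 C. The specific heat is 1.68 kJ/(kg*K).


dT = 31 - (-3) = 34 K
Q = m * cp * dT = 2795 * 1.68 * 34
Q = 159650 kJ

159650


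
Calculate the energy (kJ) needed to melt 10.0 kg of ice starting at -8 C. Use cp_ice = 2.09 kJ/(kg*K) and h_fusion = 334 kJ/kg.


Sensible heat = cp * dT = 2.09 * 8 = 16.72 kJ/kg
Total per kg = 16.72 + 334 = 350.72 kJ/kg
Q = m * total = 10.0 * 350.72
Q = 3507.2 kJ

3507.2


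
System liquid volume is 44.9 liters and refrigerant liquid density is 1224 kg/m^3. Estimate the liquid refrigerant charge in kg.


Charge = V * rho / 1000
Charge = 44.9 * 1224 / 1000
Charge = 54.96 kg

54.96


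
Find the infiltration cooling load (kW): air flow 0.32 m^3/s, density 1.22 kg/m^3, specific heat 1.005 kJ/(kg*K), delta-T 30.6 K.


Q = V_dot * rho * cp * dT
Q = 0.32 * 1.22 * 1.005 * 30.6
Q = 12.006 kW

12.006


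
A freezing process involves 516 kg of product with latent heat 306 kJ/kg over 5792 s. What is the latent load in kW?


Q_lat = m * h_fg / t
Q_lat = 516 * 306 / 5792
Q_lat = 27.26 kW

27.26


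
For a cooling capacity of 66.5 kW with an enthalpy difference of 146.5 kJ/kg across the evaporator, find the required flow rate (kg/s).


m_dot = Q / dh
m_dot = 66.5 / 146.5
m_dot = 0.4539 kg/s

0.4539


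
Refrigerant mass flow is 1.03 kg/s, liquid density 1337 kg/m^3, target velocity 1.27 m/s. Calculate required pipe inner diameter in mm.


A = m_dot / (rho * v) = 1.03 / (1337 * 1.27) = 0.0006065995677 m^2
d = sqrt(4*A/pi) * 1000
d = 27.8 mm

27.8


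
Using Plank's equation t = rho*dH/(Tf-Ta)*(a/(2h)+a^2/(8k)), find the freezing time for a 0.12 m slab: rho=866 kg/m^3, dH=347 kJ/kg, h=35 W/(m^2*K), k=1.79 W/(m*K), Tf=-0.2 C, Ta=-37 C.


dT = -0.2 - (-37) = 36.8 K
term1 = a/(2h) = 0.12/(2*35) = 0.001714285714
term2 = a^2/(8k) = 0.12^2/(8*1.79) = 0.001005586592
t = rho*dH*1000/dT * (term1 + term2)
t = 866*347*1000/36.8 * (0.001714285714 + 0.001005586592)
t = 22210 s

22210


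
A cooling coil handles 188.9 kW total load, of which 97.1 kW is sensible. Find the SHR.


SHR = Q_sensible / Q_total
SHR = 97.1 / 188.9
SHR = 0.514

0.514


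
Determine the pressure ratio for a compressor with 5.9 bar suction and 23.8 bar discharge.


PR = P_high / P_low
PR = 23.8 / 5.9
PR = 4.034

4.034


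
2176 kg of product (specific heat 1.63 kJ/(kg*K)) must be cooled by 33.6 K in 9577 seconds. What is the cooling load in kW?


Q = m * cp * dT / t
Q = 2176 * 1.63 * 33.6 / 9577
Q = 12.444 kW

12.444


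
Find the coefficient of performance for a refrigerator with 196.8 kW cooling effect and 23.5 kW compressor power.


COP = Q_evap / W
COP = 196.8 / 23.5
COP = 8.374

8.374


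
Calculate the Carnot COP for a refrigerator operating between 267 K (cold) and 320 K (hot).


dT = 320 - 267 = 53 K
COP_carnot = T_cold / dT = 267 / 53
COP_carnot = 5.038

5.038


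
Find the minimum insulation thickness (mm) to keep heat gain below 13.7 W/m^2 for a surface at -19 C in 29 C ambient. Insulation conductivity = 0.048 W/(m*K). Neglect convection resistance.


dT = 29 - (-19) = 48 K
thickness = k * dT / q_max * 1000
thickness = 0.048 * 48 / 13.7 * 1000
thickness = 168.2 mm

168.2


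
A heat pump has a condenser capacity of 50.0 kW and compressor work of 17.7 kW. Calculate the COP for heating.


COP_hp = Q_cond / W
COP_hp = 50.0 / 17.7
COP_hp = 2.825

2.825


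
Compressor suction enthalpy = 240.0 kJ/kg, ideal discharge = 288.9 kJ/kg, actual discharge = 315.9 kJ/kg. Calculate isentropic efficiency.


dh_ideal = 288.9 - 240.0 = 48.9 kJ/kg
dh_actual = 315.9 - 240.0 = 75.9 kJ/kg
eta_s = dh_ideal / dh_actual = 48.9 / 75.9
eta_s = 0.6443

0.6443


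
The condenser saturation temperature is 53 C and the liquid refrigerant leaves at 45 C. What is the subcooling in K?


Subcooling = T_cond - T_liquid
Subcooling = 53 - 45
Subcooling = 8 K

8


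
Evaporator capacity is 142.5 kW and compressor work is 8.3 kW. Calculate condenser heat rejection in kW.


Q_cond = Q_evap + W
Q_cond = 142.5 + 8.3
Q_cond = 150.8 kW

150.8


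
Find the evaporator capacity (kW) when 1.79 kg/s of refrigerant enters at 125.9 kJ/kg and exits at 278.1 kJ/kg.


dh = 278.1 - 125.9 = 152.2 kJ/kg
Q_evap = m_dot * dh = 1.79 * 152.2
Q_evap = 272.44 kW

272.44


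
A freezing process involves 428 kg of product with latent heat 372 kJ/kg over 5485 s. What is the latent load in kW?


Q_lat = m * h_fg / t
Q_lat = 428 * 372 / 5485
Q_lat = 29.03 kW

29.03


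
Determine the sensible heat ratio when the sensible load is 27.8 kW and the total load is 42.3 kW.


SHR = Q_sensible / Q_total
SHR = 27.8 / 42.3
SHR = 0.657

0.657


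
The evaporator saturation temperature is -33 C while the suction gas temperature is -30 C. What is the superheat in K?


Superheat = T_suction - T_evap
Superheat = -30 - (-33)
Superheat = 3 K

3


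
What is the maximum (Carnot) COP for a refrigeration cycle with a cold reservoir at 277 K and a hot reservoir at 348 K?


dT = 348 - 277 = 71 K
COP_carnot = T_cold / dT = 277 / 71
COP_carnot = 3.901

3.901


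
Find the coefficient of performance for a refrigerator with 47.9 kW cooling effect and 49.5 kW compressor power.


COP = Q_evap / W
COP = 47.9 / 49.5
COP = 0.968

0.968


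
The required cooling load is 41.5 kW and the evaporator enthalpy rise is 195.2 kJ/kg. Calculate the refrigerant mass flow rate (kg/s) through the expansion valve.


m_dot = Q / dh
m_dot = 41.5 / 195.2
m_dot = 0.2126 kg/s

0.2126


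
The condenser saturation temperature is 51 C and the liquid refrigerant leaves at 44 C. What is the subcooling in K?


Subcooling = T_cond - T_liquid
Subcooling = 51 - 44
Subcooling = 7 K

7


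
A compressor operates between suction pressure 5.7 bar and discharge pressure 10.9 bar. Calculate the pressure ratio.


PR = P_high / P_low
PR = 10.9 / 5.7
PR = 1.912

1.912


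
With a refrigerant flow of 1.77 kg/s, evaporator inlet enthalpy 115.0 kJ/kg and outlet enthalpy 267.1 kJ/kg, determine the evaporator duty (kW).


dh = 267.1 - 115.0 = 152.1 kJ/kg
Q_evap = m_dot * dh = 1.77 * 152.1
Q_evap = 269.22 kW

269.22


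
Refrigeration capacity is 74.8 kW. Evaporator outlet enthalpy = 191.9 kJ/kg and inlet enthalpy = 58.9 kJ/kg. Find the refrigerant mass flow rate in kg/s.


dh = 191.9 - 58.9 = 133.0 kJ/kg
m_dot = Q / dh = 74.8 / 133.0 = 0.5624 kg/s

0.5624


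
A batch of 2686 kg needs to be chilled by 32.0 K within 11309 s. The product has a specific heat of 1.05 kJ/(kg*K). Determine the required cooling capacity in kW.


Q = m * cp * dT / t
Q = 2686 * 1.05 * 32.0 / 11309
Q = 7.98 kW

7.98


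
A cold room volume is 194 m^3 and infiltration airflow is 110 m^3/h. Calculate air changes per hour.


ACH = flow / volume
ACH = 110 / 194
ACH = 0.567

0.567


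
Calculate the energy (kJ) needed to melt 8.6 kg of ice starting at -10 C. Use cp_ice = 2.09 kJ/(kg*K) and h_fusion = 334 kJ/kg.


Sensible heat = cp * dT = 2.09 * 10 = 20.9 kJ/kg
Total per kg = 20.9 + 334 = 354.9 kJ/kg
Q = m * total = 8.6 * 354.9
Q = 3052.1 kJ

3052.1


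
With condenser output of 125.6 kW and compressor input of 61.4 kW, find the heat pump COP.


COP_hp = Q_cond / W
COP_hp = 125.6 / 61.4
COP_hp = 2.046

2.046


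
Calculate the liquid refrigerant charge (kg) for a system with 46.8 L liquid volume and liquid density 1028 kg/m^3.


Charge = V * rho / 1000
Charge = 46.8 * 1028 / 1000
Charge = 48.11 kg

48.11


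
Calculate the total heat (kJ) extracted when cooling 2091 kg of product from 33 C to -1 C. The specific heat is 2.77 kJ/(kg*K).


dT = 33 - (-1) = 34 K
Q = m * cp * dT = 2091 * 2.77 * 34
Q = 196930 kJ

196930


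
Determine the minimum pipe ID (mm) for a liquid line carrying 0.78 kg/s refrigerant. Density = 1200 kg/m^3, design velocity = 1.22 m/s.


A = m_dot / (rho * v) = 0.78 / (1200 * 1.22) = 0.0005327868852 m^2
d = sqrt(4*A/pi) * 1000
d = 26.0 mm

26.0


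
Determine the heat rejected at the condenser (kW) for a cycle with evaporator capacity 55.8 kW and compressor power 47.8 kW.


Q_cond = Q_evap + W
Q_cond = 55.8 + 47.8
Q_cond = 103.6 kW

103.6


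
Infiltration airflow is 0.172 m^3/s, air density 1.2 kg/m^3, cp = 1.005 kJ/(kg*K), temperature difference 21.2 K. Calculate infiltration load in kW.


Q = V_dot * rho * cp * dT
Q = 0.172 * 1.2 * 1.005 * 21.2
Q = 4.398 kW

4.398


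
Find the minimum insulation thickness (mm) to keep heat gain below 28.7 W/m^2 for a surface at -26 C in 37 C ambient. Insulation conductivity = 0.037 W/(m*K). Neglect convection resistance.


dT = 37 - (-26) = 63 K
thickness = k * dT / q_max * 1000
thickness = 0.037 * 63 / 28.7 * 1000
thickness = 81.2 mm

81.2


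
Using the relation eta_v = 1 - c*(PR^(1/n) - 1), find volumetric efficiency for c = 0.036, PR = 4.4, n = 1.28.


PR^(1/n) = 4.4^(1/1.28) = 3.18197969
eta_v = 1 - 0.036 * (3.18197969 - 1)
eta_v = 0.9214

0.9214


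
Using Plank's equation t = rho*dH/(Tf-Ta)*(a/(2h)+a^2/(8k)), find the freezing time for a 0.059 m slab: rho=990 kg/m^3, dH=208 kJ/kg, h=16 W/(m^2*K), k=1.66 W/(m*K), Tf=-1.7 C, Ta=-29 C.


dT = -1.7 - (-29) = 27.3 K
term1 = a/(2h) = 0.059/(2*16) = 0.00184375
term2 = a^2/(8k) = 0.059^2/(8*1.66) = 0.000262123494
t = rho*dH*1000/dT * (term1 + term2)
t = 990*208*1000/27.3 * (0.00184375 + 0.000262123494)
t = 15884 s

15884


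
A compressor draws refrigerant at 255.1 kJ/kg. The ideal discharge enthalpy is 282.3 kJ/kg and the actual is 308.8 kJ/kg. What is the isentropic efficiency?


dh_ideal = 282.3 - 255.1 = 27.2 kJ/kg
dh_actual = 308.8 - 255.1 = 53.7 kJ/kg
eta_s = dh_ideal / dh_actual = 27.2 / 53.7
eta_s = 0.5065

0.5065


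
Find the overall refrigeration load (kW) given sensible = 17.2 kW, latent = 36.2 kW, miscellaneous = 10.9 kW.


Q_total = Q_s + Q_l + Q_misc
Q_total = 17.2 + 36.2 + 10.9
Q_total = 64.3 kW

64.3


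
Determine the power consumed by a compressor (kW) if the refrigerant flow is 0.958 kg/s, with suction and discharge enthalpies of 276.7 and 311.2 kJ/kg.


dh = 311.2 - 276.7 = 34.5 kJ/kg
W = m_dot * dh = 0.958 * 34.5 = 33.05 kW

33.05


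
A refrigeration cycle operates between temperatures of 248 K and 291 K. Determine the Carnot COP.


dT = 291 - 248 = 43 K
COP_carnot = T_cold / dT = 248 / 43
COP_carnot = 5.767

5.767


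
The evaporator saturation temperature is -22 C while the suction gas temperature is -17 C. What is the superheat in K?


Superheat = T_suction - T_evap
Superheat = -17 - (-22)
Superheat = 5 K

5


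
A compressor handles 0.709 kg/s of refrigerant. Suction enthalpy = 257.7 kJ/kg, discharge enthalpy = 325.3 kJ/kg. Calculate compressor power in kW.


dh = 325.3 - 257.7 = 67.6 kJ/kg
W = m_dot * dh = 0.709 * 67.6 = 47.93 kW

47.93


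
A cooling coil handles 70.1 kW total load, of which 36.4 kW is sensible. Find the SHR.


SHR = Q_sensible / Q_total
SHR = 36.4 / 70.1
SHR = 0.519

0.519


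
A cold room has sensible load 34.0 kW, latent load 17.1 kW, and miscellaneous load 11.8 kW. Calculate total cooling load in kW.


Q_total = Q_s + Q_l + Q_misc
Q_total = 34.0 + 17.1 + 11.8
Q_total = 62.9 kW

62.9


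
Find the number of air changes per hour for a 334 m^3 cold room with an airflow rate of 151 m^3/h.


ACH = flow / volume
ACH = 151 / 334
ACH = 0.452

0.452


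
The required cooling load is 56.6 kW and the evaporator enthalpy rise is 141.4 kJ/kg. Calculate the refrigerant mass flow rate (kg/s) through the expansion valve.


m_dot = Q / dh
m_dot = 56.6 / 141.4
m_dot = 0.4003 kg/s

0.4003


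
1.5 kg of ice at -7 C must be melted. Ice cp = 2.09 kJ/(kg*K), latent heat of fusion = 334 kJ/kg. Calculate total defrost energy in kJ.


Sensible heat = cp * dT = 2.09 * 7 = 14.63 kJ/kg
Total per kg = 14.63 + 334 = 348.63 kJ/kg
Q = m * total = 1.5 * 348.63
Q = 522.9 kJ

522.9


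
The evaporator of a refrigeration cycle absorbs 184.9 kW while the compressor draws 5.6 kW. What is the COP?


COP = Q_evap / W
COP = 184.9 / 5.6
COP = 33.018

33.018


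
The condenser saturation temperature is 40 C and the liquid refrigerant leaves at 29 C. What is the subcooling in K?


Subcooling = T_cond - T_liquid
Subcooling = 40 - 29
Subcooling = 11 K

11


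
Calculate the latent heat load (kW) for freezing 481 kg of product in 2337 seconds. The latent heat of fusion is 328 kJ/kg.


Q_lat = m * h_fg / t
Q_lat = 481 * 328 / 2337
Q_lat = 67.51 kW

67.51


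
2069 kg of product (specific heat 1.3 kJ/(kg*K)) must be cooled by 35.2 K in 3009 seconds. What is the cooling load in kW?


Q = m * cp * dT / t
Q = 2069 * 1.3 * 35.2 / 3009
Q = 31.465 kW

31.465


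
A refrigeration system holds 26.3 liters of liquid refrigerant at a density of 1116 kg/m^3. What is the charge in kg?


Charge = V * rho / 1000
Charge = 26.3 * 1116 / 1000
Charge = 29.35 kg

29.35


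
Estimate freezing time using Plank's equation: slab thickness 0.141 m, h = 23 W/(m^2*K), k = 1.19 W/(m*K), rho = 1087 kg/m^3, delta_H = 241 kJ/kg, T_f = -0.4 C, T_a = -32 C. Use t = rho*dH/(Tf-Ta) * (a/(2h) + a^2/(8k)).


dT = -0.4 - (-32) = 31.6 K
term1 = a/(2h) = 0.141/(2*23) = 0.003065217391
term2 = a^2/(8k) = 0.141^2/(8*1.19) = 0.002088340336
t = rho*dH*1000/dT * (term1 + term2)
t = 1087*241*1000/31.6 * (0.003065217391 + 0.002088340336)
t = 42723 s

42723


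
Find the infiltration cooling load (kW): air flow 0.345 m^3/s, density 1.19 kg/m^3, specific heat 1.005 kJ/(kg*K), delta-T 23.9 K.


Q = V_dot * rho * cp * dT
Q = 0.345 * 1.19 * 1.005 * 23.9
Q = 9.861 kW

9.861


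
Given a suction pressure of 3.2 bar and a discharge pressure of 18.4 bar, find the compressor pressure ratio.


PR = P_high / P_low
PR = 18.4 / 3.2
PR = 5.75

5.75


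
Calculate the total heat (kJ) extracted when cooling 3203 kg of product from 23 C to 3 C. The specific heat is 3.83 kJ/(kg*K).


dT = 23 - (3) = 20 K
Q = m * cp * dT = 3203 * 3.83 * 20
Q = 245350 kJ

245350


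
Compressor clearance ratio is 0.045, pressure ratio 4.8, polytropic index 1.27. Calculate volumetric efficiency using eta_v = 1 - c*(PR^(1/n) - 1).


PR^(1/n) = 4.8^(1/1.27) = 3.43882775
eta_v = 1 - 0.045 * (3.43882775 - 1)
eta_v = 0.8903

0.8903


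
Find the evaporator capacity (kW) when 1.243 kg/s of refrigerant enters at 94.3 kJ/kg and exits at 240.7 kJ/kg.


dh = 240.7 - 94.3 = 146.4 kJ/kg
Q_evap = m_dot * dh = 1.243 * 146.4
Q_evap = 181.98 kW

181.98


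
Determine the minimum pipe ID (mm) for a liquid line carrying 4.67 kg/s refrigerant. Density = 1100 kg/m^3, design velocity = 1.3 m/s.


A = m_dot / (rho * v) = 4.67 / (1100 * 1.3) = 0.003265734266 m^2
d = sqrt(4*A/pi) * 1000
d = 64.5 mm

64.5


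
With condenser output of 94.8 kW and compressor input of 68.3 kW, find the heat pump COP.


COP_hp = Q_cond / W
COP_hp = 94.8 / 68.3
COP_hp = 1.388

1.388


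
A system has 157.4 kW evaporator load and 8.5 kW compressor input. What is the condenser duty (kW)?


Q_cond = Q_evap + W
Q_cond = 157.4 + 8.5
Q_cond = 165.9 kW

165.9


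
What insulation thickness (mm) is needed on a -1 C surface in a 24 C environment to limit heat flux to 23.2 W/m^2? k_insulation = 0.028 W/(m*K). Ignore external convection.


dT = 24 - (-1) = 25 K
thickness = k * dT / q_max * 1000
thickness = 0.028 * 25 / 23.2 * 1000
thickness = 30.2 mm

30.2


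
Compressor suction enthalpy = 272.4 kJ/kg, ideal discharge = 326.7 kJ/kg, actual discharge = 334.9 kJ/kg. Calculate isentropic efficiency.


dh_ideal = 326.7 - 272.4 = 54.3 kJ/kg
dh_actual = 334.9 - 272.4 = 62.5 kJ/kg
eta_s = dh_ideal / dh_actual = 54.3 / 62.5
eta_s = 0.8688

0.8688


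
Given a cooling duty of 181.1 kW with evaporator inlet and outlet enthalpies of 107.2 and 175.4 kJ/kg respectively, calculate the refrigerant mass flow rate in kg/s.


dh = 175.4 - 107.2 = 68.2 kJ/kg
m_dot = Q / dh = 181.1 / 68.2 = 2.6554 kg/s

2.6554


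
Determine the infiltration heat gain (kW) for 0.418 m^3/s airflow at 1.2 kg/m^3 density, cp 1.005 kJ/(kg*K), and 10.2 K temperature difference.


Q = V_dot * rho * cp * dT
Q = 0.418 * 1.2 * 1.005 * 10.2
Q = 5.142 kW

5.142


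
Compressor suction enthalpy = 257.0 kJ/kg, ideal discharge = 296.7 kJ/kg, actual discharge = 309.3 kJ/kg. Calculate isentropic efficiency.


dh_ideal = 296.7 - 257.0 = 39.7 kJ/kg
dh_actual = 309.3 - 257.0 = 52.3 kJ/kg
eta_s = dh_ideal / dh_actual = 39.7 / 52.3
eta_s = 0.7591

0.7591


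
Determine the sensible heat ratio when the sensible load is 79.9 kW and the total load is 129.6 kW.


SHR = Q_sensible / Q_total
SHR = 79.9 / 129.6
SHR = 0.617

0.617


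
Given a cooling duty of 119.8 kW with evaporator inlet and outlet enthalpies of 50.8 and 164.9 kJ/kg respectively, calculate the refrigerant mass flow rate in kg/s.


dh = 164.9 - 50.8 = 114.1 kJ/kg
m_dot = Q / dh = 119.8 / 114.1 = 1.05 kg/s

1.05


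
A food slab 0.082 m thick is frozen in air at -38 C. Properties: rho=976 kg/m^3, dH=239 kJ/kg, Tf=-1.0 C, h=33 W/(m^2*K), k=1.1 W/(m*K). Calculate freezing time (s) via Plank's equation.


dT = -1.0 - (-38) = 37.0 K
term1 = a/(2h) = 0.082/(2*33) = 0.001242424242
term2 = a^2/(8k) = 0.082^2/(8*1.1) = 0.0007640909091
t = rho*dH*1000/dT * (term1 + term2)
t = 976*239*1000/37.0 * (0.001242424242 + 0.0007640909091)
t = 12650 s

12650


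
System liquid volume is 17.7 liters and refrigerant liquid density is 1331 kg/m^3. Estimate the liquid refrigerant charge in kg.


Charge = V * rho / 1000
Charge = 17.7 * 1331 / 1000
Charge = 23.56 kg

23.56


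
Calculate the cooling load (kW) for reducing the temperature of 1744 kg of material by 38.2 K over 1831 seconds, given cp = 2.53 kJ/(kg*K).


Q = m * cp * dT / t
Q = 1744 * 2.53 * 38.2 / 1831
Q = 92.054 kW

92.054


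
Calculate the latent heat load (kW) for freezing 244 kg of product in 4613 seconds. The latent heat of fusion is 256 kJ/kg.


Q_lat = m * h_fg / t
Q_lat = 244 * 256 / 4613
Q_lat = 13.54 kW

13.54


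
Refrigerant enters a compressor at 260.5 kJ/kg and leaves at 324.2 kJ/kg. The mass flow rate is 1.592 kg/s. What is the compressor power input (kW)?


dh = 324.2 - 260.5 = 63.7 kJ/kg
W = m_dot * dh = 1.592 * 63.7 = 101.41 kW

101.41


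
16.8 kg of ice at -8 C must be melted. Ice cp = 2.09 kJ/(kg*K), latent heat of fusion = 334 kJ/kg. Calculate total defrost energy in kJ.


Sensible heat = cp * dT = 2.09 * 8 = 16.72 kJ/kg
Total per kg = 16.72 + 334 = 350.72 kJ/kg
Q = m * total = 16.8 * 350.72
Q = 5892.1 kJ

5892.1


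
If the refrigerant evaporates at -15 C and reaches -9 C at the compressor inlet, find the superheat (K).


Superheat = T_suction - T_evap
Superheat = -9 - (-15)
Superheat = 6 K

6


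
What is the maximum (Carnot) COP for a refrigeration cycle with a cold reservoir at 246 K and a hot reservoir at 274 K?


dT = 274 - 246 = 28 K
COP_carnot = T_cold / dT = 246 / 28
COP_carnot = 8.786

8.786


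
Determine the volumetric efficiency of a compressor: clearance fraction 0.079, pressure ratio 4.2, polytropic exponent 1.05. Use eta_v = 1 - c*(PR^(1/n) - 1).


PR^(1/n) = 4.2^(1/1.05) = 3.92257045
eta_v = 1 - 0.079 * (3.92257045 - 1)
eta_v = 0.7691

0.7691


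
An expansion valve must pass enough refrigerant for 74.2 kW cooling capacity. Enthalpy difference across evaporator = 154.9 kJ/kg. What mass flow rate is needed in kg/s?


m_dot = Q / dh
m_dot = 74.2 / 154.9
m_dot = 0.479 kg/s

0.479


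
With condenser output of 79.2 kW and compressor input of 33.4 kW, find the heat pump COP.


COP_hp = Q_cond / W
COP_hp = 79.2 / 33.4
COP_hp = 2.371

2.371


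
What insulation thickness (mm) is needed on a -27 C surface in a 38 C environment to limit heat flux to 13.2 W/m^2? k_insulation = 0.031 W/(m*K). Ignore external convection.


dT = 38 - (-27) = 65 K
thickness = k * dT / q_max * 1000
thickness = 0.031 * 65 / 13.2 * 1000
thickness = 152.7 mm

152.7


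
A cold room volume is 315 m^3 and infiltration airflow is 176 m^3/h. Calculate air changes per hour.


ACH = flow / volume
ACH = 176 / 315
ACH = 0.559

0.559


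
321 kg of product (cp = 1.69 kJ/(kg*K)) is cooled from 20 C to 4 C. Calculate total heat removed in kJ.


dT = 20 - (4) = 16 K
Q = m * cp * dT = 321 * 1.69 * 16
Q = 8680 kJ

8680


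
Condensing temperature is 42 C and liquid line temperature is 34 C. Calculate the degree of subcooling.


Subcooling = T_cond - T_liquid
Subcooling = 42 - 34
Subcooling = 8 K

8


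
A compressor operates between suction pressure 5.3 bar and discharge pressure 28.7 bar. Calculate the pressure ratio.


PR = P_high / P_low
PR = 28.7 / 5.3
PR = 5.415

5.415


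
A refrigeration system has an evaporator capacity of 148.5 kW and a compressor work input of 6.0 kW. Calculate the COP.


COP = Q_evap / W
COP = 148.5 / 6.0
COP = 24.75

24.75


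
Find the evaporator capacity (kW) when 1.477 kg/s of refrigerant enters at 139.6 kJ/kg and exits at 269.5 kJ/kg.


dh = 269.5 - 139.6 = 129.9 kJ/kg
Q_evap = m_dot * dh = 1.477 * 129.9
Q_evap = 191.86 kW

191.86


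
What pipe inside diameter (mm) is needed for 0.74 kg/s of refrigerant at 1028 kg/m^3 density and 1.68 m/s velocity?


A = m_dot / (rho * v) = 0.74 / (1028 * 1.68) = 0.0004284787845 m^2
d = sqrt(4*A/pi) * 1000
d = 23.4 mm

23.4


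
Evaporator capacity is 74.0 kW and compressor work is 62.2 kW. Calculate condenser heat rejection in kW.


Q_cond = Q_evap + W
Q_cond = 74.0 + 62.2
Q_cond = 136.2 kW

136.2


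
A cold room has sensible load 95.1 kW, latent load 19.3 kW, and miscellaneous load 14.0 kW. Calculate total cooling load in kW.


Q_total = Q_s + Q_l + Q_misc
Q_total = 95.1 + 19.3 + 14.0
Q_total = 128.4 kW

128.4


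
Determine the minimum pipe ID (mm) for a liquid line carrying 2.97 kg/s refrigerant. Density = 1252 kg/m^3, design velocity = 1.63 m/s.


A = m_dot / (rho * v) = 2.97 / (1252 * 1.63) = 0.001455340167 m^2
d = sqrt(4*A/pi) * 1000
d = 43.0 mm

43.0


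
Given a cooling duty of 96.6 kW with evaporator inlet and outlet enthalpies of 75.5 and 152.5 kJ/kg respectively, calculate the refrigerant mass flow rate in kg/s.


dh = 152.5 - 75.5 = 77.0 kJ/kg
m_dot = Q / dh = 96.6 / 77.0 = 1.2545 kg/s

1.2545


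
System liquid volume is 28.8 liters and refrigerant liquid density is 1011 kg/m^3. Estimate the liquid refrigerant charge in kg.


Charge = V * rho / 1000
Charge = 28.8 * 1011 / 1000
Charge = 29.12 kg

29.12


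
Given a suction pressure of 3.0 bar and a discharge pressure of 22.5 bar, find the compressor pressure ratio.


PR = P_high / P_low
PR = 22.5 / 3.0
PR = 7.5

7.5


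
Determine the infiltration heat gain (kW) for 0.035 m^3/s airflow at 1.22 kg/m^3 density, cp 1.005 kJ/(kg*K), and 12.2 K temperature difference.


Q = V_dot * rho * cp * dT
Q = 0.035 * 1.22 * 1.005 * 12.2
Q = 0.524 kW

0.524


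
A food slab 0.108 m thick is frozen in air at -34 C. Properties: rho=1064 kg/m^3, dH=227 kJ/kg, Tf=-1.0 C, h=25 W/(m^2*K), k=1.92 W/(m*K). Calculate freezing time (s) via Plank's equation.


dT = -1.0 - (-34) = 33.0 K
term1 = a/(2h) = 0.108/(2*25) = 0.00216
term2 = a^2/(8k) = 0.108^2/(8*1.92) = 0.000759375
t = rho*dH*1000/dT * (term1 + term2)
t = 1064*227*1000/33.0 * (0.00216 + 0.000759375)
t = 21367 s

21367


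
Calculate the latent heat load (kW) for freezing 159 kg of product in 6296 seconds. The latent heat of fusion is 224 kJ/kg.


Q_lat = m * h_fg / t
Q_lat = 159 * 224 / 6296
Q_lat = 5.66 kW

5.66


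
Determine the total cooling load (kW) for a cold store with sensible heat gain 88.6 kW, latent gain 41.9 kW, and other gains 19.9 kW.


Q_total = Q_s + Q_l + Q_misc
Q_total = 88.6 + 41.9 + 19.9
Q_total = 150.4 kW

150.4


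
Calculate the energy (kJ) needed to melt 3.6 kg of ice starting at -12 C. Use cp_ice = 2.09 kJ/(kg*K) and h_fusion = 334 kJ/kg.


Sensible heat = cp * dT = 2.09 * 12 = 25.08 kJ/kg
Total per kg = 25.08 + 334 = 359.08 kJ/kg
Q = m * total = 3.6 * 359.08
Q = 1292.7 kJ

1292.7


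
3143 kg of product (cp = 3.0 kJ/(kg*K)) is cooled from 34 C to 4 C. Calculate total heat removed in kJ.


dT = 34 - (4) = 30 K
Q = m * cp * dT = 3143 * 3.0 * 30
Q = 282870 kJ

282870


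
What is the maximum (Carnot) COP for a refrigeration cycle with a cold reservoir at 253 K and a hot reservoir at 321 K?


dT = 321 - 253 = 68 K
COP_carnot = T_cold / dT = 253 / 68
COP_carnot = 3.721

3.721


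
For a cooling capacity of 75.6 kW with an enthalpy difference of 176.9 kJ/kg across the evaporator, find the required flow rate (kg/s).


m_dot = Q / dh
m_dot = 75.6 / 176.9
m_dot = 0.4274 kg/s

0.4274


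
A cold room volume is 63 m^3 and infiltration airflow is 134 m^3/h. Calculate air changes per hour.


ACH = flow / volume
ACH = 134 / 63
ACH = 2.127

2.127


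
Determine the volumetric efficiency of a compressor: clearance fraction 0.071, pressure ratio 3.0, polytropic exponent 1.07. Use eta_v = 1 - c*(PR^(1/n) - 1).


PR^(1/n) = 3.0^(1/1.07) = 2.7919505
eta_v = 1 - 0.071 * (2.7919505 - 1)
eta_v = 0.8728

0.8728


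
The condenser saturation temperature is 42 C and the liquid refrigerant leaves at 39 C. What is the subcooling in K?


Subcooling = T_cond - T_liquid
Subcooling = 42 - 39
Subcooling = 3 K

3


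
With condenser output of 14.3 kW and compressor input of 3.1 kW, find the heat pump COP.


COP_hp = Q_cond / W
COP_hp = 14.3 / 3.1
COP_hp = 4.613

4.613


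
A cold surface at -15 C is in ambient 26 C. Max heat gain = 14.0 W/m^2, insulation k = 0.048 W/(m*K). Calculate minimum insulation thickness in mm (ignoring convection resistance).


dT = 26 - (-15) = 41 K
thickness = k * dT / q_max * 1000
thickness = 0.048 * 41 / 14.0 * 1000
thickness = 140.6 mm

140.6
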